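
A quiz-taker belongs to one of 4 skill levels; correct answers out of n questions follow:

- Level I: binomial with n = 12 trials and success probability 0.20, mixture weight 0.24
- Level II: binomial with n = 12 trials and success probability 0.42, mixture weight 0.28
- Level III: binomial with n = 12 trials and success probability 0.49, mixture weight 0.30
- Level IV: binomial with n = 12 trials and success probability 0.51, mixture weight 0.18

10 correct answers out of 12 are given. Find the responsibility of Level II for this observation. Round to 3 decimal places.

Posterior ∝ prior × likelihood, so P(k | x) ∝ π_k f_k(x); normalise over all components.
Evaluate each component's likelihood at the observed value:
  p_I = 4.32538e-06
  p_II = 0.00379221
  p_III = 0.0136976
  p_IV = 0.0188642
Prior × likelihood for each component:
  π_I·p_I = 0.24 × 4.32538e-06 = 1.03809e-06
  π_II·p_II = 0.28 × 0.00379221 = 0.00106182
  π_III·p_III = 0.30 × 0.0136976 = 0.00410929
  π_IV·p_IV = 0.18 × 0.0188642 = 0.00339555
Normaliser: 1.03809e-06 + 0.00106182 + 0.00410929 + 0.00339555 = 0.0085677
P(Level II | data) = 0.00106182 / 0.0085677 ≈ 0.124

0.124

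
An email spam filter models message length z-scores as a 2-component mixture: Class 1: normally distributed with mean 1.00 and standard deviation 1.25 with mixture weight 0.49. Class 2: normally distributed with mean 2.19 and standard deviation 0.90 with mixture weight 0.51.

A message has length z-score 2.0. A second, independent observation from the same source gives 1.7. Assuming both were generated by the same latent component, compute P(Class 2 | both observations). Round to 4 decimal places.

P(component k | x) = P(Z=k)·f_k(x) / marginal(x), where marginal(x) = Σ_j P(Z=j)·f_j(x).
Since both observations come from the same component, the likelihood for component k is f_k(x₁)·f_k(x₂).
  L_1 = [0.231753] × [0.272837] = 0.0632308
  L_2 = [0.433501] × [0.382209] = 0.165688
Weight by the priors:
  P(Z=1)·L_1 = 0.49 × 0.0632308 = 0.0309831
  P(Z=2)·L_2 = 0.51 × 0.165688 = 0.0845008
Normaliser: 0.0309831 + 0.0845008 = 0.115484
Responsibility of Class 2: 0.0845008 / 0.115484 ≈ 0.7317

0.7317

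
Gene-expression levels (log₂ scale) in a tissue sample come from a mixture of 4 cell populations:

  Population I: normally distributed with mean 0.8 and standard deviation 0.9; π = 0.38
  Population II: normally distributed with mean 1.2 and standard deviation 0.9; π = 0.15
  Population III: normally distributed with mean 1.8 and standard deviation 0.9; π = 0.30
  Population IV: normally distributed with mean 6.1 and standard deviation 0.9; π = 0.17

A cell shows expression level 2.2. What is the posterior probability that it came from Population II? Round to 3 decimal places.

Posterior ∝ prior × likelihood, so P(k | x) ∝ w_k f_k(x); normalise over all components.
Component likelihoods at x = 2.2:
  p_I = (1/(0.9·√(2π)))·exp(−(2.2−0.8)²/(2·0.9²)) = 0.443269·exp(-1.20988) = 0.132198
  p_II = (1/(0.9·√(2π)))·exp(−(2.2−1.2)²/(2·0.9²)) = 0.443269·exp(-0.61728) = 0.239103
  p_III = (1/(0.9·√(2π)))·exp(−(2.2−1.8)²/(2·0.9²)) = 0.443269·exp(-0.09877) = 0.401582
  p_IV = (1/(0.9·√(2π)))·exp(−(2.2−6.1)²/(2·0.9²)) = 0.443269·exp(-9.38889) = 3.70787e-05
Prior × likelihood for each component:
  w_I·p_I = 0.38 × 0.132198 = 0.0502352
  w_II·p_II = 0.15 × 0.239103 = 0.0358654
  w_III·p_III = 0.30 × 0.401582 = 0.120475
  w_IV·p_IV = 0.17 × 3.70787e-05 = 6.30339e-06
Normaliser: 0.0502352 + 0.0358654 + 0.120475 + 6.30339e-06 = 0.206582
P(Population II | x) ≈ 0.174

0.174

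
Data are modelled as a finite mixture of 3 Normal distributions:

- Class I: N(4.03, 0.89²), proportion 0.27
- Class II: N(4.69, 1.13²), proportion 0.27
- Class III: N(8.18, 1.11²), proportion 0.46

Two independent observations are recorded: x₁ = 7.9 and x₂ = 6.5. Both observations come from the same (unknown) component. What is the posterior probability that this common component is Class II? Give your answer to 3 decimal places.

By Bayes' theorem, P(k | x) = π_k f_k(x) / Σ_j π_j f_j(x).
Since both observations come from the same component, the likelihood for component k is f_k(x₁)·f_k(x₂).
  f_I = [3.51346e-05] × [0.00952823] = 3.3477e-07
  f_II = [0.00624504] × [0.0978823] = 0.000611279
  f_III = [0.348153] × [0.114331] = 0.0398045
Weight by the priors:
  π_I·f_I = 0.27 × 3.3477e-07 = 9.0388e-08
  π_II·f_II = 0.27 × 0.000611279 = 0.000165045
  π_III·f_III = 0.46 × 0.0398045 = 0.0183101
Marginal: 9.0388e-08 + 0.000165045 + 0.0183101 = 0.0184752
P(Class II | x) = 0.000165045 / 0.0184752 ≈ 0.009

0.009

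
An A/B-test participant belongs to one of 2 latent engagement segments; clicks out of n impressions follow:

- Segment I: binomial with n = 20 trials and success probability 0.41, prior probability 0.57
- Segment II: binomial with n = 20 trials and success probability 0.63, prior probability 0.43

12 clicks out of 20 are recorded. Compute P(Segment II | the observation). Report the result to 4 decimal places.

The responsibility of component k is π_k f_k(x) divided by Σ_j π_j f_j(x).
Component likelihoods at x = 12 clicks out of 20:
  p_I = 0.041734
  p_II = 0.172969
Weight by the priors:
  π_I·p_I = 0.57 × 0.041734 = 0.0237884
  π_II·p_II = 0.43 × 0.172969 = 0.0743765
Evidence: 0.0237884 + 0.0743765 = 0.0981649
P(Segment II | 12 clicks out of 20) = 0.0743765 / 0.0981649 ≈ 0.7577

0.7577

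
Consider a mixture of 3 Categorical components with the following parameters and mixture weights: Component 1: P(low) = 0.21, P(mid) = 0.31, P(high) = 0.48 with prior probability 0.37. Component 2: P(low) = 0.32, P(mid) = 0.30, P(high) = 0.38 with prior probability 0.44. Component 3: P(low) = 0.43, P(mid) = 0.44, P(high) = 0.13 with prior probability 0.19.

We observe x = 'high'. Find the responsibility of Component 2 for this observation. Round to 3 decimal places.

The responsibility of component k is π_k f_k(x) divided by Σ_j π_j f_j(x).
Evaluate each component's likelihood at the observed value:
  f_1 = 0.48
  f_2 = 0.38
  f_3 = 0.13
Weight by the priors:
  π_1·f_1 = 0.37 × 0.48 = 0.1776
  π_2·f_2 = 0.44 × 0.38 = 0.1672
  π_3·f_3 = 0.19 × 0.13 = 0.0247
Evidence: 0.1776 + 0.1672 + 0.0247 = 0.3695
Responsibility of Component 2: 0.1672 / 0.3695 ≈ 0.453

0.453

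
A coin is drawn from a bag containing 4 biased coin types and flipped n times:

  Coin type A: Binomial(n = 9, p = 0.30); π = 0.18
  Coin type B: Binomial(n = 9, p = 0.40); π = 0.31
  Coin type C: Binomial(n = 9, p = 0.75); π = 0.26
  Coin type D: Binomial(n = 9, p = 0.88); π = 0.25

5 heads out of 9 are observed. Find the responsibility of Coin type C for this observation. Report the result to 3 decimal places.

0.307

P(component k | x) = P(Z=k)·f_k(x) / marginal(x), where marginal(x) = Σ_j P(Z=j)·f_j(x).
Evaluate each component's likelihood at the observed value:
  f_A = 0.0735138
  f_B = 0.167215
  f_C = 0.116798
  f_D = 0.0137882
Prior × likelihood for each component:
  P(Z=A)·f_A = 0.18 × 0.0735138 = 0.0132325
  P(Z=B)·f_B = 0.31 × 0.167215 = 0.0518367
  P(Z=C)·f_C = 0.26 × 0.116798 = 0.0303676
  P(Z=D)·f_D = 0.25 × 0.0137882 = 0.00344706
Marginal: 0.0132325 + 0.0518367 + 0.0303676 + 0.00344706 = 0.0988838
Responsibility of Coin type C: 0.0303676 / 0.0988838 ≈ 0.307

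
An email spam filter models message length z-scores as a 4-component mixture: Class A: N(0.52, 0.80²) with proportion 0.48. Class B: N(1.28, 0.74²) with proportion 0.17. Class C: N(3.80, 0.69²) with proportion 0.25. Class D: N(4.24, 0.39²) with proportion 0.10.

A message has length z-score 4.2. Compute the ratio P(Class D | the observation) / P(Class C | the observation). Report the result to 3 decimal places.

Only the two components matter; the odds are (π_i f_i(x)) / (π_j f_j(x)).
Evaluate each component's likelihood at the observed value:
  L_A = (1/(0.80·√(2π)))·exp(−(4.2−0.52)²/(2·0.80²)) = 0.498678·exp(-10.58000) = 1.26761e-05
  L_B = (1/(0.74·√(2π)))·exp(−(4.2−1.28)²/(2·0.74²)) = 0.539111·exp(-7.78524) = 0.000224176
  L_C = (1/(0.69·√(2π)))·exp(−(4.2−3.80)²/(2·0.69²)) = 0.578177·exp(-0.16803) = 0.488749
  L_D = (1/(0.39·√(2π)))·exp(−(4.2−4.24)²/(2·0.39²)) = 1.022929·exp(-0.00526) = 1.01756
Posterior odds = (π_D·L_D) / (π_C·L_C) = (0.10·1.01756) / (0.25·0.488749) = 0.101756 / 0.122187 ≈ 0.833

0.833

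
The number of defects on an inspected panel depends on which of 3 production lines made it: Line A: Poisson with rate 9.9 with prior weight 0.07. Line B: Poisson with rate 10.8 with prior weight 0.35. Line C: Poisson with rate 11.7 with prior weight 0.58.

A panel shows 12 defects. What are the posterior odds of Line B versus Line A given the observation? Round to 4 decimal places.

Since P(k|x) ∝ P(Z=k) f_k(x), the posterior odds are P(Z=i) f_i(x) / (P(Z=j) f_j(x)).
Component likelihoods at x = 12 defects:
  f_A = e^(−9.9)·9.9^12/12! = 0.0928475
  f_B = e^(−10.8)·10.8^12/12! = 0.107243
  f_C = e^(−11.7)·11.7^12/12! = 0.113933
Odds = (0.35/0.07) × (0.107243/0.0928475) = 5 × 1.15504 ≈ 5.7752

5.7752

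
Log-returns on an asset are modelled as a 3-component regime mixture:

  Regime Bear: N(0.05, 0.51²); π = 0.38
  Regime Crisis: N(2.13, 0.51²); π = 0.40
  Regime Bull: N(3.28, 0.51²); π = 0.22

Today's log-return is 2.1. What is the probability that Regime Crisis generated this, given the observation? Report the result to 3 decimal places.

P(component k | x) = π_k·f_k(x) / marginal(x), where marginal(x) = Σ_j π_j·f_j(x).
Component likelihoods at x = 2.1:
  L_Bear = (1/(0.51·√(2π)))·exp(−(2.1−0.05)²/(2·0.51²)) = 0.782240·exp(-8.07862) = 0.000242571
  L_Crisis = (1/(0.51·√(2π)))·exp(−(2.1−2.13)²/(2·0.51²)) = 0.782240·exp(-0.00173) = 0.780888
  L_Bull = (1/(0.51·√(2π)))·exp(−(2.1−3.28)²/(2·0.51²)) = 0.782240·exp(-2.67666) = 0.0538121
Prior × likelihood for each component:
  π_Bear·L_Bear = 0.38 × 0.000242571 = 9.21768e-05
  π_Crisis·L_Crisis = 0.40 × 0.780888 = 0.312355
  π_Bull·L_Bull = 0.22 × 0.0538121 = 0.0118387
Marginal: 9.21768e-05 + 0.312355 + 0.0118387 = 0.324286
So the posterior for Regime Crisis is 0.312355 / 0.324286 ≈ 0.963.

0.963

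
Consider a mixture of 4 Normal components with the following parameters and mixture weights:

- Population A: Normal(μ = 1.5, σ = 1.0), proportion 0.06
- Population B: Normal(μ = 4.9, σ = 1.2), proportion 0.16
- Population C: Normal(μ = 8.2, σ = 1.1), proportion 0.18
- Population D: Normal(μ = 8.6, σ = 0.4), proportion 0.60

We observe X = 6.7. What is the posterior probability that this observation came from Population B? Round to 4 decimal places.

0.4012

By Bayes' theorem, P(k | x) = P(Z=k) f_k(x) / Σ_j P(Z=j) f_j(x).
Evaluate each component's likelihood at the observed value:
  L_A = (1/(1.0·√(2π)))·exp(−(6.7−1.5)²/(2·1.0²)) = 0.398942·exp(-13.52000) = 5.36104e-07
  L_B = (1/(1.2·√(2π)))·exp(−(6.7−4.9)²/(2·1.2²)) = 0.332452·exp(-1.12500) = 0.107931
  L_C = (1/(1.1·√(2π)))·exp(−(6.7−8.2)²/(2·1.1²)) = 0.362675·exp(-0.92975) = 0.14313
  L_D = (1/(0.4·√(2π)))·exp(−(6.7−8.6)²/(2·0.4²)) = 0.997356·exp(-11.28125) = 1.25738e-05
Unnormalised posteriors:
  P(Z=A)·L_A = 0.06 × 5.36104e-07 = 3.21662e-08
  P(Z=B)·L_B = 0.16 × 0.107931 = 0.017269
  P(Z=C)·L_C = 0.18 × 0.14313 = 0.0257634
  P(Z=D)·L_D = 0.60 × 1.25738e-05 = 7.54426e-06
Denominator: 3.21662e-08 + 0.017269 + 0.0257634 + 7.54426e-06 = 0.04304
So the posterior for Population B is 0.017269 / 0.04304 ≈ 0.4012.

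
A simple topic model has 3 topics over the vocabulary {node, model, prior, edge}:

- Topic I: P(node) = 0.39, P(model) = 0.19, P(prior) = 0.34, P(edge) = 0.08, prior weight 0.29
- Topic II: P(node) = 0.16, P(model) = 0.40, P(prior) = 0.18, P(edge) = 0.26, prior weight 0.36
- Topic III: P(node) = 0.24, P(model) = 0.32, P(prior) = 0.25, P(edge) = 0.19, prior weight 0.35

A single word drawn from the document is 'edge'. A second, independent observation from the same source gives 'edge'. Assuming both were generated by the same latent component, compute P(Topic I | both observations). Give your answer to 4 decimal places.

P(component k | x) = w_k·f_k(x) / marginal(x), where marginal(x) = Σ_j w_j·f_j(x).
Since both observations come from the same component, the likelihood for component k is f_k(x₁)·f_k(x₂).
  L_I = [P(edge | comp) = 0.08] × [0.08] = 0.0064
  L_II = [P(edge | comp) = 0.26] × [0.26] = 0.0676
  L_III = [P(edge | comp) = 0.19] × [0.19] = 0.0361
Prior × likelihood for each component:
  w_I·L_I = 0.29 × 0.0064 = 0.001856
  w_II·L_II = 0.36 × 0.0676 = 0.024336
  w_III·L_III = 0.35 × 0.0361 = 0.012635
Evidence: 0.001856 + 0.024336 + 0.012635 = 0.038827
P(Topic I | data) ≈ 0.0478

0.0478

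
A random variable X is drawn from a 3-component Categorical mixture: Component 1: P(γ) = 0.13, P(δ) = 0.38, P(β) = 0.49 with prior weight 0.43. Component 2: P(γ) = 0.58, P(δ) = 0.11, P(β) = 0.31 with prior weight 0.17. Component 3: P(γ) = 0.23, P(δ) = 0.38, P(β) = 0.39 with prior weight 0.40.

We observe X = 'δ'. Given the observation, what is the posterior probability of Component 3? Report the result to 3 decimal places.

0.455

P(component k | x) = π_k·f_k(x) / marginal(x), where marginal(x) = Σ_j π_j·f_j(x).
Categorical probabilities:
  f_1 = 0.38
  f_2 = 0.11
  f_3 = 0.38
Weight by the priors:
  π_1·f_1 = 0.43 × 0.38 = 0.1634
  π_2·f_2 = 0.17 × 0.11 = 0.0187
  π_3·f_3 = 0.40 × 0.38 = 0.152
Evidence: 0.1634 + 0.0187 + 0.152 = 0.3341
Responsibility of Component 3: 0.152 / 0.3341 ≈ 0.455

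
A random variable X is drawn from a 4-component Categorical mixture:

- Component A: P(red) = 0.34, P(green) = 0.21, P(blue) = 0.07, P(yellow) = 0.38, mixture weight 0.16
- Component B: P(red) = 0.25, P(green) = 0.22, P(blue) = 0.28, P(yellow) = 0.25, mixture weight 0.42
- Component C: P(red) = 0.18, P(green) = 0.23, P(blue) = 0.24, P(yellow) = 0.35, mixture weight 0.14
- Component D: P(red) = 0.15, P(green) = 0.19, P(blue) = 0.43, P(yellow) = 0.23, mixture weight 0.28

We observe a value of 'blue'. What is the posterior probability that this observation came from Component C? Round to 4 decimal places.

The responsibility of component k is π_k f_k(x) divided by Σ_j π_j f_j(x).
Categorical probabilities:
  L_A = P(blue | comp) = 0.07
  L_B = P(blue | comp) = 0.28
  L_C = P(blue | comp) = 0.24
  L_D = P(blue | comp) = 0.43
Weight by the priors:
  π_A·L_A = 0.16 × 0.07 = 0.0112
  π_B·L_B = 0.42 × 0.28 = 0.1176
  π_C·L_C = 0.14 × 0.24 = 0.0336
  π_D·L_D = 0.28 × 0.43 = 0.1204
Evidence: 0.0112 + 0.1176 + 0.0336 + 0.1204 = 0.2828
So the posterior for Component C is 0.0336 / 0.2828 ≈ 0.1188.

0.1188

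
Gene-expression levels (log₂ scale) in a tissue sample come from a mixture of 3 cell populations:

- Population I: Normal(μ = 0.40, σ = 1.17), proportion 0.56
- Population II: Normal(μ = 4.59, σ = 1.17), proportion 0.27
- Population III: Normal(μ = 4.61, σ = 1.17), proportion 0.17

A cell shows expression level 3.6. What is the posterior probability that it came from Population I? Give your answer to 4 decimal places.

0.0417

By Bayes' theorem, P(k | x) = P(Z=k) f_k(x) / Σ_j P(Z=j) f_j(x).
Component likelihoods at x = 3.6:
  f_I = (1/(1.17·√(2π)))·exp(−(3.6−0.40)²/(2·1.17²)) = 0.340976·exp(-3.74023) = 0.00809773
  f_II = (1/(1.17·√(2π)))·exp(−(3.6−4.59)²/(2·1.17²)) = 0.340976·exp(-0.35799) = 0.23837
  f_III = (1/(1.17·√(2π)))·exp(−(3.6−4.61)²/(2·1.17²)) = 0.340976·exp(-0.37260) = 0.234913
Unnormalised posteriors:
  P(Z=I)·f_I = 0.56 × 0.00809773 = 0.00453473
  P(Z=II)·f_II = 0.27 × 0.23837 = 0.0643599
  P(Z=III)·f_III = 0.17 × 0.234913 = 0.0399352
Marginal: 0.00453473 + 0.0643599 + 0.0399352 = 0.10883
Responsibility of Population I: 0.00453473 / 0.10883 ≈ 0.0417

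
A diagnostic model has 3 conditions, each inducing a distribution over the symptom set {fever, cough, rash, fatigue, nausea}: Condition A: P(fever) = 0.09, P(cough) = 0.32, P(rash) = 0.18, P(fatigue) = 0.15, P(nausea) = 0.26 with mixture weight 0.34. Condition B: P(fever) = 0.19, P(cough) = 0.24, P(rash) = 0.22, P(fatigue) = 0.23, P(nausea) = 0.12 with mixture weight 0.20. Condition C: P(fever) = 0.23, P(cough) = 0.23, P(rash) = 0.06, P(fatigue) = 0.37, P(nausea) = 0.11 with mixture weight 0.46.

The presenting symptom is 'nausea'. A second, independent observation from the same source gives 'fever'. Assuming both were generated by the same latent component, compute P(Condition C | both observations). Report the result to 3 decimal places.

Posterior ∝ prior × likelihood, so P(k | x) ∝ w_k f_k(x); normalise over all components.
Since both observations come from the same component, the likelihood for component k is f_k(x₁)·f_k(x₂).
  f_A = [P(nausea | comp) = 0.26] × [0.09] = 0.0234
  f_B = [P(nausea | comp) = 0.12] × [0.19] = 0.0228
  f_C = [P(nausea | comp) = 0.11] × [0.23] = 0.0253
Multiply by the mixture weights:
  w_A·f_A = 0.34 × 0.0234 = 0.007956
  w_B·f_B = 0.20 × 0.0228 = 0.00456
  w_C·f_C = 0.46 × 0.0253 = 0.011638
Evidence: 0.007956 + 0.00456 + 0.011638 = 0.024154
So the posterior for Condition C is 0.011638 / 0.024154 ≈ 0.482.

0.482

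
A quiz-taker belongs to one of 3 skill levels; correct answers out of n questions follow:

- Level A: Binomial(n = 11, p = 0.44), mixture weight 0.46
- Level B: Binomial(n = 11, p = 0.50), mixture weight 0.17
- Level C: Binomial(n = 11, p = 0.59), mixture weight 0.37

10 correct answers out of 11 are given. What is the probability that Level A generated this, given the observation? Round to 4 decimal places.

0.0755

Posterior ∝ prior × likelihood, so P(k | x) ∝ P(Z=k) f_k(x); normalise over all components.
Binomial probabilities:
  L_A = 0.00167536
  L_B = 0.00537109
  L_C = 0.0230514
Weight by the priors:
  P(Z=A)·L_A = 0.46 × 0.00167536 = 0.000770664
  P(Z=B)·L_B = 0.17 × 0.00537109 = 0.000913086
  P(Z=C)·L_C = 0.37 × 0.0230514 = 0.00852901
Normaliser: 0.000770664 + 0.000913086 + 0.00852901 = 0.0102128
P(Level A | x) ≈ 0.0755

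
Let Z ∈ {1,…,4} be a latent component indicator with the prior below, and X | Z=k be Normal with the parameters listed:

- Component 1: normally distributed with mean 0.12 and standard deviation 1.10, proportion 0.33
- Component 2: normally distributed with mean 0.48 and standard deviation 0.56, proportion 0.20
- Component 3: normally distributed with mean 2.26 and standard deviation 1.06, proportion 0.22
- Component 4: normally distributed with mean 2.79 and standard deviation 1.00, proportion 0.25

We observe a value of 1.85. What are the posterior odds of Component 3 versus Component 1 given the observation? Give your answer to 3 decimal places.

Since P(k|x) ∝ π_k f_k(x), the posterior odds are π_i f_i(x) / (π_j f_j(x)).
Evaluate each component's likelihood at the observed value:
  f_1 = 0.105296
  f_2 = 0.0357349
  f_3 = 0.349235
  f_4 = 0.256471
Posterior odds = (π_3·f_3) / (π_1·f_1) = (0.22·0.349235) / (0.33·0.105296) = 0.0768316 / 0.0347475 ≈ 2.211

2.211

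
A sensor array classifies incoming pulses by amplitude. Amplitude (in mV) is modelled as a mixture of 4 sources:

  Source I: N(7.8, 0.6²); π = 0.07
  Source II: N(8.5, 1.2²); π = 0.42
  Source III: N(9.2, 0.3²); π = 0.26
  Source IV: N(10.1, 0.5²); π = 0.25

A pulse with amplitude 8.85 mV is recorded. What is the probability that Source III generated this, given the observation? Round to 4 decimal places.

Apply Bayes' rule: the posterior for each component is proportional to its prior times its likelihood at x.
Component likelihoods at x = 8.85 mV:
  f_I = 0.143796
  f_II = 0.318608
  f_III = 0.673329
  f_IV = 0.0350566
Unnormalised posteriors:
  P(Z=I)·f_I = 0.07 × 0.143796 = 0.0100657
  P(Z=II)·f_II = 0.42 × 0.318608 = 0.133815
  P(Z=III)·f_III = 0.26 × 0.673329 = 0.175066
  P(Z=IV)·f_IV = 0.25 × 0.0350566 = 0.00876415
Evidence: 0.0100657 + 0.133815 + 0.175066 + 0.00876415 = 0.327711
So the posterior for Source III is 0.175066 / 0.327711 ≈ 0.5342.

0.5342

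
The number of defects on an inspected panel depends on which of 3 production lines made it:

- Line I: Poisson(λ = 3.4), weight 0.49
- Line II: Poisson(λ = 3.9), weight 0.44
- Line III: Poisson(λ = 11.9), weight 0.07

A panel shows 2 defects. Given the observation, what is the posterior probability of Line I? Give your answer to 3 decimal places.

0.582

The responsibility of component k is P(Z=k) f_k(x) divided by Σ_j P(Z=j) f_j(x).
Evaluate each component's likelihood at the observed value:
  L_I = 0.192898
  L_II = 0.15394
  L_III = 0.000480795
Multiply by the mixture weights:
  P(Z=I)·L_I = 0.49 × 0.192898 = 0.0945198
  P(Z=II)·L_II = 0.44 × 0.15394 = 0.0677335
  P(Z=III)·L_III = 0.07 × 0.000480795 = 3.36556e-05
Marginal: 0.0945198 + 0.0677335 + 3.36556e-05 = 0.162287
P(Line I | 2 defects) = 0.0945198 / 0.162287 ≈ 0.582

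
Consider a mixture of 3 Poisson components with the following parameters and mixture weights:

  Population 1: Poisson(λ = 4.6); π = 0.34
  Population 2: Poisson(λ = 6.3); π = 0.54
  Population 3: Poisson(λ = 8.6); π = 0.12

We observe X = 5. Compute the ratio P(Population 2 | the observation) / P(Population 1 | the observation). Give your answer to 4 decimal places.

1.3981

Only the two components matter; the odds are (w_i f_i(x)) / (w_j f_j(x)).
Component likelihoods at x = 5:
  f_1 = e^(−4.6)·4.6^5/5! = 0.172526
  f_2 = e^(−6.3)·6.3^5/5! = 0.151868
  f_3 = e^(−8.6)·8.6^5/5! = 0.0721736
Posterior odds = (w_2·f_2) / (w_1·f_1) = (0.54·0.151868) / (0.34·0.172526) = 0.0820087 / 0.0586587 ≈ 1.3981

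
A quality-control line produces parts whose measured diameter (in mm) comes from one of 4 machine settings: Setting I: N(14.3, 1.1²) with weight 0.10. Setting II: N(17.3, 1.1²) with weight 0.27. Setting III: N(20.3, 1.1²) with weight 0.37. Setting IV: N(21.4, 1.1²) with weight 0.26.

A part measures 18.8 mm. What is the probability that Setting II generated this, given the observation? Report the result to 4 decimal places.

Apply Bayes' rule: the posterior for each component is proportional to its prior times its likelihood at x.
Normal densities:
  L_I = 8.42251e-05
  L_II = 0.14313
  L_III = 0.14313
  L_IV = 0.0222006
Multiply by the mixture weights:
  P(Z=I)·L_I = 0.10 × 8.42251e-05 = 8.42251e-06
  P(Z=II)·L_II = 0.27 × 0.14313 = 0.0386451
  P(Z=III)·L_III = 0.37 × 0.14313 = 0.0529582
  P(Z=IV)·L_IV = 0.26 × 0.0222006 = 0.00577215
Marginal: 8.42251e-06 + 0.0386451 + 0.0529582 + 0.00577215 = 0.0973839
Responsibility of Setting II: 0.0386451 / 0.0973839 ≈ 0.3968

0.3968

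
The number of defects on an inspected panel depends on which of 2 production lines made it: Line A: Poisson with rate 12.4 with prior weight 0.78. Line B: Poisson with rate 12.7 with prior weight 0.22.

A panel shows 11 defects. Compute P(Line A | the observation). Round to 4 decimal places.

0.7863

P(component k | x) = w_k·f_k(x) / marginal(x), where marginal(x) = Σ_j w_j·f_j(x).
Evaluate each component's likelihood at the observed value:
  L_A = e^(−12.4)·12.4^11/11! = 0.109959
  L_B = e^(−12.7)·12.7^11/11! = 0.105961
Weight by the priors:
  w_A·L_A = 0.78 × 0.109959 = 0.0857681
  w_B·L_B = 0.22 × 0.105961 = 0.0233114
Marginal: 0.0857681 + 0.0233114 = 0.109079
Responsibility of Line A: 0.0857681 / 0.109079 ≈ 0.7863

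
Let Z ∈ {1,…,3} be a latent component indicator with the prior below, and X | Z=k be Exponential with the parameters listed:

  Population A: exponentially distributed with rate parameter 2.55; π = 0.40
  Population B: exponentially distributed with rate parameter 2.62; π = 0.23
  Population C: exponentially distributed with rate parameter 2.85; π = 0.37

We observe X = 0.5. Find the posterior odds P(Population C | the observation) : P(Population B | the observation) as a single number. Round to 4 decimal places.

1.5598

Since P(k|x) ∝ w_k f_k(x), the posterior odds are w_i f_i(x) / (w_j f_j(x)).
Component likelihoods at x = 0.5:
  p_A = 0.712549
  p_B = 0.706929
  p_C = 0.685449
Odds = (0.37/0.23) × (0.685449/0.706929) = 1.6087 × 0.969616 ≈ 1.5598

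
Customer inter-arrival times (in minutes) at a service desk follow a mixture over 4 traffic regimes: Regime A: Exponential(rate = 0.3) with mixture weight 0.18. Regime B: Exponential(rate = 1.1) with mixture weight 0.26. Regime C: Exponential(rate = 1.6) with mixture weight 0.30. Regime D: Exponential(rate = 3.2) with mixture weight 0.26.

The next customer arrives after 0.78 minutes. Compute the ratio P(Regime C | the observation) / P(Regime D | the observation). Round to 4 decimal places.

Posterior odds = (π_i f_i(x)) / (π_j f_j(x)); the normalising sum cancels.
Component likelihoods at x = 0.78 minutes:
  f_A = 0.237409
  f_B = 0.46641
  f_C = 0.459325
  f_D = 0.263725
0.137798 / 0.0685684 ≈ 2.0096

2.0096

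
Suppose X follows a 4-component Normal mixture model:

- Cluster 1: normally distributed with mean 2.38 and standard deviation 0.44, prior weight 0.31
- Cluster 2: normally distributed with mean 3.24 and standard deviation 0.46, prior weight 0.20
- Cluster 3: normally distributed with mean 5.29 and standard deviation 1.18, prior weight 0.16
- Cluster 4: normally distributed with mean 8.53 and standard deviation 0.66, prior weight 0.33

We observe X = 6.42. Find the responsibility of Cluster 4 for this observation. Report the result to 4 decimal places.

0.0340

By Bayes' theorem, P(k | x) = w_k f_k(x) / Σ_j w_j f_j(x).
Component likelihoods at x = 6.42:
  p_1 = (1/(0.44·√(2π)))·exp(−(6.42−2.38)²/(2·0.44²)) = 0.906687·exp(-42.15289) = 4.47393e-19
  p_2 = (1/(0.46·√(2π)))·exp(−(6.42−3.24)²/(2·0.46²)) = 0.867266·exp(-23.89509) = 3.63621e-11
  p_3 = (1/(1.18·√(2π)))·exp(−(6.42−5.29)²/(2·1.18²)) = 0.338087·exp(-0.45852) = 0.213744
  p_4 = (1/(0.66·√(2π)))·exp(−(6.42−8.53)²/(2·0.66²)) = 0.604458·exp(-5.11031) = 0.00364744
Multiply by the mixture weights:
  w_1·p_1 = 0.31 × 4.47393e-19 = 1.38692e-19
  w_2·p_2 = 0.20 × 3.63621e-11 = 7.27241e-12
  w_3·p_3 = 0.16 × 0.213744 = 0.034199
  w_4·p_4 = 0.33 × 0.00364744 = 0.00120365
Normaliser: 1.38692e-19 + 7.27241e-12 + 0.034199 + 0.00120365 = 0.0354026
P(Cluster 4 | 6.42) = 0.00120365 / 0.0354026 ≈ 0.0340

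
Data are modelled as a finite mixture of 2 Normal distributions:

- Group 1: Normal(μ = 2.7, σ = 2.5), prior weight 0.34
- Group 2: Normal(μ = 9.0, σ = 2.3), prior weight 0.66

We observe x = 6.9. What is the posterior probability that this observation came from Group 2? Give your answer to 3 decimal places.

P(component k | x) = π_k·f_k(x) / marginal(x), where marginal(x) = Σ_j π_j·f_j(x).
Component likelihoods at x = 6.9:
  f_1 = 0.0389129
  f_2 = 0.114329
Weight by the priors:
  π_1·f_1 = 0.34 × 0.0389129 = 0.0132304
  π_2·f_2 = 0.66 × 0.114329 = 0.0754574
Sum: 0.0132304 + 0.0754574 = 0.0886878
P(Group 2 | the observation) ≈ 0.851

0.851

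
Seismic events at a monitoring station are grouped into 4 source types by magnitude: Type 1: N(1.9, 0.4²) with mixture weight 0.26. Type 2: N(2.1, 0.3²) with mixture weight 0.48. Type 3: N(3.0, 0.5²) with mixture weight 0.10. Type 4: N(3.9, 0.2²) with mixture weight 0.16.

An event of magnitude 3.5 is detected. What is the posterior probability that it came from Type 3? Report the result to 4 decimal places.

By Bayes' theorem, P(k | x) = w_k f_k(x) / Σ_j w_j f_j(x).
Evaluate each component's likelihood at the observed value:
  p_1 = (1/(0.4·√(2π)))·exp(−(3.5−1.9)²/(2·0.4²)) = 0.997356·exp(-8.00000) = 0.000334576
  p_2 = (1/(0.3·√(2π)))·exp(−(3.5−2.1)²/(2·0.3²)) = 1.329808·exp(-10.88889) = 2.48202e-05
  p_3 = (1/(0.5·√(2π)))·exp(−(3.5−3.0)²/(2·0.5²)) = 0.797885·exp(-0.50000) = 0.483941
  p_4 = (1/(0.2·√(2π)))·exp(−(3.5−3.9)²/(2·0.2²)) = 1.994711·exp(-2.00000) = 0.269955
Multiply by the mixture weights:
  w_1·p_1 = 0.26 × 0.000334576 = 8.69896e-05
  w_2·p_2 = 0.48 × 2.48202e-05 = 1.19137e-05
  w_3·p_3 = 0.10 × 0.483941 = 0.0483941
  w_4·p_4 = 0.16 × 0.269955 = 0.0431928
Sum: 8.69896e-05 + 1.19137e-05 + 0.0483941 + 0.0431928 = 0.0916858
Responsibility of Type 3: 0.0483941 / 0.0916858 ≈ 0.5278

0.5278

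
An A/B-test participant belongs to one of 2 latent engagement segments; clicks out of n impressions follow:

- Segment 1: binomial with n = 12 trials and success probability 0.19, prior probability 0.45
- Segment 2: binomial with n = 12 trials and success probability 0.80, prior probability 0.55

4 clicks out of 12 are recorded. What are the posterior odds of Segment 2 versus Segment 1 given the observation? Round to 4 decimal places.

0.0053

Only the two components matter; the odds are (π_i f_i(x)) / (π_j f_j(x)).
Binomial probabilities:
  f_1 = 0.119536
  f_2 = 0.000519045
0.000285475 / 0.0537913 ≈ 0.0053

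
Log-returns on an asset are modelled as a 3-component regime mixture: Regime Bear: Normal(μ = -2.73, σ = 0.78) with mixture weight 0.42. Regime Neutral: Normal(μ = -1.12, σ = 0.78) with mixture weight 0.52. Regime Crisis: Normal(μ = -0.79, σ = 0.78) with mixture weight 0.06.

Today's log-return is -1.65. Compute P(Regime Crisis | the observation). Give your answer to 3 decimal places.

The responsibility of component k is π_k f_k(x) divided by Σ_j π_j f_j(x).
Evaluate each component's likelihood at the observed value:
  L_Bear = (1/(0.78·√(2π)))·exp(−(-1.65−-2.73)²/(2·0.78²)) = 0.511464·exp(-0.95858) = 0.196114
  L_Neutral = (1/(0.78·√(2π)))·exp(−(-1.65−-1.12)²/(2·0.78²)) = 0.511464·exp(-0.23085) = 0.40603
  L_Crisis = (1/(0.78·√(2π)))·exp(−(-1.65−-0.79)²/(2·0.78²)) = 0.511464·exp(-0.60782) = 0.27851
Weight by the priors:
  π_Bear·L_Bear = 0.42 × 0.196114 = 0.0823681
  π_Neutral·L_Neutral = 0.52 × 0.40603 = 0.211136
  π_Crisis·L_Crisis = 0.06 × 0.27851 = 0.0167106
Denominator: 0.0823681 + 0.211136 + 0.0167106 = 0.310214
Responsibility of Regime Crisis: 0.0167106 / 0.310214 ≈ 0.054

0.054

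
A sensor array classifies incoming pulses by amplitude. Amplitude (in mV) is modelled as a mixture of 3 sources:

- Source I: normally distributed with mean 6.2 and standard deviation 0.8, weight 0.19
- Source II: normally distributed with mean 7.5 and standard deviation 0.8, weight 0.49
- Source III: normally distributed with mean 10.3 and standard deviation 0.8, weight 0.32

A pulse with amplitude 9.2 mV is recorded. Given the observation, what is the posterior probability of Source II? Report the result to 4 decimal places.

P(component k | x) = P(Z=k)·f_k(x) / marginal(x), where marginal(x) = Σ_j P(Z=j)·f_j(x).
Component likelihoods at x = 9.2 mV:
  p_I = 0.000440745
  p_II = 0.0521512
  p_III = 0.193765
Multiply by the mixture weights:
  P(Z=I)·p_I = 0.19 × 0.000440745 = 8.37415e-05
  P(Z=II)·p_II = 0.49 × 0.0521512 = 0.0255541
  P(Z=III)·p_III = 0.32 × 0.193765 = 0.0620049
Denominator: 8.37415e-05 + 0.0255541 + 0.0620049 = 0.0876428
P(Source II | 9.2 mV) ≈ 0.2916

0.2916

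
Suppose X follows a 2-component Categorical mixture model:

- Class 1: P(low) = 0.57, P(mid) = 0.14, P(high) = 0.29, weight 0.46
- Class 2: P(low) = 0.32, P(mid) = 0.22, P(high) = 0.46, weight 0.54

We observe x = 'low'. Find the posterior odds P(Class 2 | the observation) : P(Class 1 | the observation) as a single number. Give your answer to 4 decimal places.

The posterior odds equal the prior odds times the likelihood ratio: (π_i/π_j)·(f_i(x)/f_j(x)).
Component likelihoods at x = 'low':
  L_1 = P(low | comp) = 0.57
  L_2 = P(low | comp) = 0.32
0.1728 / 0.2622 ≈ 0.6590

0.6590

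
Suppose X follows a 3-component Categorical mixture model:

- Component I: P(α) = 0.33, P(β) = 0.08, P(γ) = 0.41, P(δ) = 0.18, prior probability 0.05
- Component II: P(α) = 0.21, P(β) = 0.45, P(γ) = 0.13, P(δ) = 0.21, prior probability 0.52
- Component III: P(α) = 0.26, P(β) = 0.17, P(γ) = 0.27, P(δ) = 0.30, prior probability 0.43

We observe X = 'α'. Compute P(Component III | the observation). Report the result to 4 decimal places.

0.4707

P(component k | x) = π_k·f_k(x) / marginal(x), where marginal(x) = Σ_j π_j·f_j(x).
Evaluate each component's likelihood at the observed value:
  L_I = 0.33
  L_II = 0.21
  L_III = 0.26
Prior × likelihood for each component:
  π_I·L_I = 0.05 × 0.33 = 0.0165
  π_II·L_II = 0.52 × 0.21 = 0.1092
  π_III·L_III = 0.43 × 0.26 = 0.1118
Normaliser: 0.0165 + 0.1092 + 0.1118 = 0.2375
P(Component III | the observation) ≈ 0.4707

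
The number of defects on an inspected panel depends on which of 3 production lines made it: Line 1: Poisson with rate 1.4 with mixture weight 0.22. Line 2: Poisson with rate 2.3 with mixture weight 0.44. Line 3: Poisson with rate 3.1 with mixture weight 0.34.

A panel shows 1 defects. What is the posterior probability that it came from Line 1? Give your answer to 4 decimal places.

0.3377

The responsibility of component k is P(Z=k) f_k(x) divided by Σ_j P(Z=j) f_j(x).
Evaluate each component's likelihood at the observed value:
  p_1 = e^(−1.4)·1.4^1/1! = 0.345236
  p_2 = e^(−2.3)·2.3^1/1! = 0.230595
  p_3 = e^(−3.1)·3.1^1/1! = 0.139653
Prior × likelihood for each component:
  P(Z=1)·p_1 = 0.22 × 0.345236 = 0.0759519
  P(Z=2)·p_2 = 0.44 × 0.230595 = 0.101462
  P(Z=3)·p_3 = 0.34 × 0.139653 = 0.0474819
Evidence: 0.0759519 + 0.101462 + 0.0474819 = 0.224896
P(Line 1 | data) ≈ 0.3377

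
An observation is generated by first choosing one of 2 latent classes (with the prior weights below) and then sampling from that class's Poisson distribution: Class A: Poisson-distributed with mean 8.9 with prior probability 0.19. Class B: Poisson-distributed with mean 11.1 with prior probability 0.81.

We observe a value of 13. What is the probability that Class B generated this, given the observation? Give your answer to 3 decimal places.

The responsibility of component k is w_k f_k(x) divided by Σ_j w_j f_j(x).
Evaluate each component's likelihood at the observed value:
  p_A = e^(−8.9)·8.9^13/13! = 0.048147
  p_B = e^(−11.1)·11.1^13/13! = 0.0942431
Multiply by the mixture weights:
  w_A·p_A = 0.19 × 0.048147 = 0.00914792
  w_B·p_B = 0.81 × 0.0942431 = 0.0763369
Sum: 0.00914792 + 0.0763369 = 0.0854849
P(Class B | 13) ≈ 0.893

0.893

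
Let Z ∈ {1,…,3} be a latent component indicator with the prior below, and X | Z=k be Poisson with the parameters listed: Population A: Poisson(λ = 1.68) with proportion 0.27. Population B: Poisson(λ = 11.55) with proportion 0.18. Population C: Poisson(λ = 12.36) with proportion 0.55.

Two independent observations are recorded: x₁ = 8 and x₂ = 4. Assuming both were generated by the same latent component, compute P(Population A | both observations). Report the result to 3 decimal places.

0.021

By Bayes' theorem, P(k | x) = π_k f_k(x) / Σ_j π_j f_j(x).
Since both observations come from the same component, the likelihood for component k is f_k(x₁)·f_k(x₂).
  p_A = [0.000293318] × [0.0618602] = 1.81447e-05
  p_B = [0.0756892] × [0.00714522] = 0.000540816
  p_C = [0.0579092] × [0.00416853] = 0.000241396
Multiply by the mixture weights:
  π_A·p_A = 0.27 × 1.81447e-05 = 4.89907e-06
  π_B·p_B = 0.18 × 0.000540816 = 9.73469e-05
  π_C·p_C = 0.55 × 0.000241396 = 0.000132768
Sum: 4.89907e-06 + 9.73469e-05 + 0.000132768 = 0.000235014
P(Population A | x) ≈ 0.021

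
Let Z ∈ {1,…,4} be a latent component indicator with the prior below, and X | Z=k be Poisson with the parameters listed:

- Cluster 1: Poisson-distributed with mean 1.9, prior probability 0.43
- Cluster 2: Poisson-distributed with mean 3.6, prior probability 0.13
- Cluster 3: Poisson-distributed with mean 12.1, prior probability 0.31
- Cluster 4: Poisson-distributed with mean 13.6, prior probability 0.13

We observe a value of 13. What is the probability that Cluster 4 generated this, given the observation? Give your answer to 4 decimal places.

By Bayes' theorem, P(k | x) = w_k f_k(x) / Σ_j w_j f_j(x).
Component likelihoods at x = 13:
  L_1 = e^(−1.9)·1.9^13/13! = 1.01008e-07
  L_2 = e^(−3.6)·3.6^13/13! = 7.485e-05
  L_3 = e^(−12.1)·12.1^13/13! = 0.106406
  L_4 = e^(−13.6)·13.6^13/13! = 0.108473
Weight by the priors:
  w_1·L_1 = 0.43 × 1.01008e-07 = 4.34336e-08
  w_2·L_2 = 0.13 × 7.485e-05 = 9.73051e-06
  w_3·L_3 = 0.31 × 0.106406 = 0.0329859
  w_4·L_4 = 0.13 × 0.108473 = 0.0141015
Evidence: 4.34336e-08 + 9.73051e-06 + 0.0329859 + 0.0141015 = 0.0470971
Responsibility of Cluster 4: 0.0141015 / 0.0470971 ≈ 0.2994

0.2994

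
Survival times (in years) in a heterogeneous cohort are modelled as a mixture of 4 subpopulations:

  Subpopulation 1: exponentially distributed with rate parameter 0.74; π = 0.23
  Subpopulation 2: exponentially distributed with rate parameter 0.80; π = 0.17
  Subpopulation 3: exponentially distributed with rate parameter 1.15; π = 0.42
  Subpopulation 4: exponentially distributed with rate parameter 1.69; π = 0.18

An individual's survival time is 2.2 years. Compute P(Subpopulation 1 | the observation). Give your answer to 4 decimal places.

0.3254

The responsibility of component k is P(Z=k) f_k(x) divided by Σ_j P(Z=j) f_j(x).
Exponential densities:
  L_1 = 0.145278
  L_2 = 0.137636
  L_3 = 0.0916079
  L_4 = 0.0410374
Unnormalised posteriors:
  P(Z=1)·L_1 = 0.23 × 0.145278 = 0.033414
  P(Z=2)·L_2 = 0.17 × 0.137636 = 0.0233981
  P(Z=3)·L_3 = 0.42 × 0.0916079 = 0.0384753
  P(Z=4)·L_4 = 0.18 × 0.0410374 = 0.00738673
Denominator: 0.033414 + 0.0233981 + 0.0384753 + 0.00738673 = 0.102674
Responsibility of Subpopulation 1: 0.033414 / 0.102674 ≈ 0.3254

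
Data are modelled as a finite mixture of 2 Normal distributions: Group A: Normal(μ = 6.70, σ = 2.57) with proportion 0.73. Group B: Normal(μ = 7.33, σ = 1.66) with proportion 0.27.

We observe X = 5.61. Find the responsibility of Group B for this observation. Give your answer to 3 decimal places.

P(component k | x) = P(Z=k)·f_k(x) / marginal(x), where marginal(x) = Σ_j P(Z=j)·f_j(x).
Component likelihoods at x = 5.61:
  f_A = (1/(2.57·√(2π)))·exp(−(5.61−6.70)²/(2·2.57²)) = 0.155230·exp(-0.08994) = 0.141878
  f_B = (1/(1.66·√(2π)))·exp(−(5.61−7.33)²/(2·1.66²)) = 0.240327·exp(-0.53680) = 0.140499
Prior × likelihood for each component:
  P(Z=A)·f_A = 0.73 × 0.141878 = 0.103571
  P(Z=B)·f_B = 0.27 × 0.140499 = 0.0379348
Marginal: 0.103571 + 0.0379348 = 0.141506
P(Group B | 5.61) = 0.0379348 / 0.141506 ≈ 0.268

0.268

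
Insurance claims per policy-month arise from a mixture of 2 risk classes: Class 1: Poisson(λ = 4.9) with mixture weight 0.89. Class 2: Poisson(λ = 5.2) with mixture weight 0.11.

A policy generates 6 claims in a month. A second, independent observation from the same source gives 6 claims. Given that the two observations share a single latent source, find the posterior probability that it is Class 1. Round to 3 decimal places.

Apply Bayes' rule: the posterior for each component is proportional to its prior times its likelihood at x.
Since both observations come from the same component, the likelihood for component k is f_k(x₁)·f_k(x₂).
  L_1 = [e^(−4.9)·4.9^6/6! = 0.143153] × [0.143153] = 0.0204928
  L_2 = [e^(−5.2)·5.2^6/6! = 0.15148] × [0.15148] = 0.0229463
Weight by the priors:
  w_1·L_1 = 0.89 × 0.0204928 = 0.0182386
  w_2·L_2 = 0.11 × 0.0229463 = 0.00252409
Sum: 0.0182386 + 0.00252409 = 0.0207627
Responsibility of Class 1: 0.0182386 / 0.0207627 ≈ 0.878

0.878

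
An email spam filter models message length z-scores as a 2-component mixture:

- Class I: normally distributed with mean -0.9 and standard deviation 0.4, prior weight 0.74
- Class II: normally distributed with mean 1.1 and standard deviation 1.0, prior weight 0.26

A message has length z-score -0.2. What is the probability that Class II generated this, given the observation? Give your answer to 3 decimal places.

0.218

P(component k | x) = w_k·f_k(x) / marginal(x), where marginal(x) = Σ_j w_j·f_j(x).
Normal densities:
  p_I = 0.215693
  p_II = 0.171369
Prior × likelihood for each component:
  w_I·p_I = 0.74 × 0.215693 = 0.159613
  w_II·p_II = 0.26 × 0.171369 = 0.0445558
Normaliser: 0.159613 + 0.0445558 = 0.204169
Responsibility of Class II: 0.0445558 / 0.204169 ≈ 0.218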